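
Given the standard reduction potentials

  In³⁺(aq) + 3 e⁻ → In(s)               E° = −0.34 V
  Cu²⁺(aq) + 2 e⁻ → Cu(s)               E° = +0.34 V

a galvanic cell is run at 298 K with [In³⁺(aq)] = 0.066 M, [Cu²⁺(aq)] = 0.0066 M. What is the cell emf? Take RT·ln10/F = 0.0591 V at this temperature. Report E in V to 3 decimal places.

Since E°(Cu²⁺/Cu) > E°(In³⁺/In), Cu²⁺/Cu serves as the cathode.
E°cell = E°cat − E°an = +0.34 − (−0.34) = +0.68 V; n = 6.
The balanced reaction is 3 Cu²⁺(aq) + 2 In(s) → 3 Cu(s) + 2 In³⁺(aq), so Q = [In³⁺(aq)]^2 / [Cu²⁺(aq)]^3 = 1.52×10^4 and log Q = 4.180.
E = E° − (0.0591/n)·log Q = +0.68 − (0.0591/6)(4.180) = +0.639 V.

+0.639 V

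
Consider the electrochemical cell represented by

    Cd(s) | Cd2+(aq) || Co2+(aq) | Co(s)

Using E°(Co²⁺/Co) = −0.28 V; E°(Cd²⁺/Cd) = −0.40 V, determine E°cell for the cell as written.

+0.12 V

By convention the left-hand electrode in cell notation is the anode (oxidation) and the right-hand electrode is the cathode (reduction).
E°cell = E°(right) − E°(left) = −0.28 − (−0.40) = +0.12 V.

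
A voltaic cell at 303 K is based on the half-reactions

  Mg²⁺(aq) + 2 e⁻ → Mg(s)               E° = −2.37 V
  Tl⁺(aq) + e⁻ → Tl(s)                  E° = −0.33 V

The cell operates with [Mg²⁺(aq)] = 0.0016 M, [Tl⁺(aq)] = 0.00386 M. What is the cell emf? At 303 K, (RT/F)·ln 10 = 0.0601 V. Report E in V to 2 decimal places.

The Tl⁺/Tl couple has the more positive E°, so it is the cathode; Mg²⁺/Mg is the anode.
E°cell = −0.33 − (−2.37) = +2.04 V, with n = 2 electrons transferred.
The balanced reaction is 2 Tl⁺(aq) + Mg(s) → 2 Tl(s) + Mg²⁺(aq), so Q = [Mg²⁺(aq)] / [Tl⁺(aq)]^2 = 107 and log Q = 2.031.
E = E° − (0.0601/n)·log Q = +2.04 − (0.0601/2)(2.031) = +1.98 V.

+1.98 V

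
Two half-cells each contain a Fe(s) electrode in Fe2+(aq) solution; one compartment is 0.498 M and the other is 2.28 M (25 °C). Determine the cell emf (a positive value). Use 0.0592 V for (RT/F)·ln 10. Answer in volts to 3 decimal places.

0.020 V

For a concentration cell E°cell = 0, since both electrodes use the same couple.
The compartment with the higher Fe2+(aq) concentration (2.28 M) acts as the cathode; ions are reduced there and produced at the dilute (0.498 M) anode.
With n = 2, Ecell = −(0.0592/2)·log([dilute]/[conc]) = −(0.0592/2)·log(0.498/2.28) = +0.020 V.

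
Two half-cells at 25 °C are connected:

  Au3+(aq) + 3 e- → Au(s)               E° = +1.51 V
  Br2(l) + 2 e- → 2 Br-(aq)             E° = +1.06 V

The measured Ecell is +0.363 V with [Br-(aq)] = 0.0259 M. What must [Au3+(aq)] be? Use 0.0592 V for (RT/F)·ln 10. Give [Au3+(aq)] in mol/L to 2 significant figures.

The Au³⁺/Au couple has the larger reduction potential, so it is the cathode: E°cell = +1.51 − (+1.06) = +0.45 V and n = 6.
From the Nernst equation, log Q = n(E° − E)/0.0592 = 6·(+0.45 − (+0.363))/0.0592 = 8.818.
Balancing electrons gives 2 Au3+(aq) + 6 Br-(aq) → 2 Au(s) + 3 Br2(l); thus Q = 1 / ([Au3+(aq)]^2·[Br-(aq)]^6).
Substituting the known concentrations and solving, log [Au3+(aq)] = 0.351 and [Au3+(aq)] = 2.2 M.

2.2 M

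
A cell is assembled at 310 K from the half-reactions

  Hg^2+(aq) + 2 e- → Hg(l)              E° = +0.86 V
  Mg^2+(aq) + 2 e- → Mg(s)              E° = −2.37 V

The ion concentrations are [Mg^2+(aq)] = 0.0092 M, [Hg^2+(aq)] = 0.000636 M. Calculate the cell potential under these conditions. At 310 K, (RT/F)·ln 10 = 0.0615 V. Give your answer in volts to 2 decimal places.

+3.19 V

The Hg²⁺/Hg couple has the more positive E°, so it is the cathode; Mg²⁺/Mg is the anode.
E°cell = +0.86 − (−2.37) = +3.23 V, with n = 2 electrons transferred.
Balancing gives Hg^2+(aq) + Mg(s) → Hg(l) + Mg^2+(aq); hence Q = [Mg^2+(aq)] / [Hg^2+(aq)] = 14.5 (log Q = 1.160).
E = E° − (0.0615/n)·log Q = +3.23 − (0.0615/2)(1.160) = +3.19 V.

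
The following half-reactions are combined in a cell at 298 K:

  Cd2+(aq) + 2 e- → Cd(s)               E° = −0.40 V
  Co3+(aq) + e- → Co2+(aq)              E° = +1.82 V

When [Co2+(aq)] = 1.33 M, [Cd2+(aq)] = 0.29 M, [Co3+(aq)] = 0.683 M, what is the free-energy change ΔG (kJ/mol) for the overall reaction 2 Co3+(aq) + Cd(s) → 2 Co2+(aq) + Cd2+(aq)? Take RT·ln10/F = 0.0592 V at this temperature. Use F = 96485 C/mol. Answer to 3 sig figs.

−428 kJ/mol

With Co³⁺/Co²⁺ reduced at the cathode, E°cell = +1.82 − (−0.40) = +2.22 V and n = 2.
Here Q = ([Co2+(aq)]^2·[Cd2+(aq)]) / [Co3+(aq)]^2 = 1.1 (log Q = 0.041), giving E = +2.22 − (0.0592/2)·(0.041) = +2.2188 V.
ΔG = −nFE = −(2)(96485)(+2.2188) J/mol = −428 kJ/mol.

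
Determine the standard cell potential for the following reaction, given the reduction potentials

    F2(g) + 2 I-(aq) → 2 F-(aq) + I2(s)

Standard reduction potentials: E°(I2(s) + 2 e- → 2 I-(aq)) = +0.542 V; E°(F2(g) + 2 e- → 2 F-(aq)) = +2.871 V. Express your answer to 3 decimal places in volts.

In the reaction as written, F2(g) is reduced (cathode) and I2(s) is produced by oxidation at the anode.
E°cell = E°(cathode) − E°(anode) = +2.871 − (+0.542) = +2.329 V.

+2.329 V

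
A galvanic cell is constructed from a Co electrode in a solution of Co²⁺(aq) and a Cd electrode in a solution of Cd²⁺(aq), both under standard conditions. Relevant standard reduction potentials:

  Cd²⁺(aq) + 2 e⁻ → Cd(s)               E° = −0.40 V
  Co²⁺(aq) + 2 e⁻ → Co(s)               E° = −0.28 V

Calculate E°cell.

The Co²⁺/Co couple has the higher E°, so Co ion is reduced (cathode) and Cd is oxidized (anode).
E°cell = E°(cathode) − E°(anode) = −0.28 − (−0.40) = +0.12 V.

+0.12 V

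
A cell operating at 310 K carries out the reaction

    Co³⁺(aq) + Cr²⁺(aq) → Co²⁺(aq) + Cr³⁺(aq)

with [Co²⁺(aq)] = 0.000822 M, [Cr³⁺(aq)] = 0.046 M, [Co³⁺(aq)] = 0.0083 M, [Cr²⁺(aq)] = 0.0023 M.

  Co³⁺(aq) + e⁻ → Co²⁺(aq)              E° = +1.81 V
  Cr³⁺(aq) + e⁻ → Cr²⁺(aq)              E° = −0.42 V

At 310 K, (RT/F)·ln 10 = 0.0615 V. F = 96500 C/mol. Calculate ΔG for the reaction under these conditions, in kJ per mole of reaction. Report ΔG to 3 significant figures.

The standard cell potential is +1.81 − (−0.42) = +2.23 V, with n = 1 electron in the balanced equation.
The reaction quotient is ([Co²⁺(aq)]·[Cr³⁺(aq)]) / ([Co³⁺(aq)]·[Cr²⁺(aq)]) = 1.98; by Nernst, E = +2.23 − (0.0615/1)(0.297) = +2.2117 V.
ΔG = −nFE = −(1)(96500)(+2.2117) J/mol = −213 kJ/mol.

−213 kJ/mol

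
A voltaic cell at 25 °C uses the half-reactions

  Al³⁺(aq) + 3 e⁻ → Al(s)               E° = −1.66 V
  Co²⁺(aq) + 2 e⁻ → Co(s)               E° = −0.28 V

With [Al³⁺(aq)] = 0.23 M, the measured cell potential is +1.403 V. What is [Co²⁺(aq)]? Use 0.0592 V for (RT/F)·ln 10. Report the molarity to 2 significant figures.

Co²⁺/Co is the cathode (higher E°); E°cell = −0.28 − (−1.66) = +1.38 V with n = 6.
From the Nernst equation, log Q = n(E° − E)/0.0592 = 6·(+1.38 − (+1.403))/0.0592 = −2.331.
The balanced reaction is 3 Co²⁺(aq) + 2 Al(s) → 3 Co(s) + 2 Al³⁺(aq), so Q = [Al³⁺(aq)]^2 / [Co²⁺(aq)]^3.
Isolating [Co²⁺(aq)] in Q = 10^{−2.331} yields log [Co²⁺(aq)] = 0.351, i.e. 2.2 M.

2.2 M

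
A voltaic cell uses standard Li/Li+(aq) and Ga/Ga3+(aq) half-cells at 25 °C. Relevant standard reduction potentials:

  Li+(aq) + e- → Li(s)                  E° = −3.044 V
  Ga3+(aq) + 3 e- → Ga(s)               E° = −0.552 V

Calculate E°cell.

The Ga³⁺/Ga couple has the higher E°, so Ga ion is reduced (cathode) and Li is oxidized (anode).
E°cell = E°(cathode) − E°(anode) = −0.552 − (−3.044) = +2.492 V.

+2.492 V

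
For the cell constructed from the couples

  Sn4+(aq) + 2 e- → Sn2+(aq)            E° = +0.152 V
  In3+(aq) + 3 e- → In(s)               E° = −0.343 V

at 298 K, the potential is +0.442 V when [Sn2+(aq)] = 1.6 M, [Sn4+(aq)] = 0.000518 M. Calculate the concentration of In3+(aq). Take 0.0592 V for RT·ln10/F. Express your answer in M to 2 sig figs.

With Sn⁴⁺/Sn²⁺ at the cathode and In³⁺/In at the anode, E°cell = +0.152 − (−0.343) = +0.495 V (n = 6).
From the Nernst equation, log Q = n(E° − E)/0.0592 = 6·(+0.495 − (+0.442))/0.0592 = 5.372.
For 3 Sn4+(aq) + 2 In(s) → 3 Sn2+(aq) + 2 In3+(aq), the reaction quotient is Q = ([Sn2+(aq)]^3·[In3+(aq)]^2) / [Sn4+(aq)]^3.
Isolating [In3+(aq)] in Q = 10^{5.372} yields log [In3+(aq)] = −2.549, i.e. 0.0028 M.

0.0028 M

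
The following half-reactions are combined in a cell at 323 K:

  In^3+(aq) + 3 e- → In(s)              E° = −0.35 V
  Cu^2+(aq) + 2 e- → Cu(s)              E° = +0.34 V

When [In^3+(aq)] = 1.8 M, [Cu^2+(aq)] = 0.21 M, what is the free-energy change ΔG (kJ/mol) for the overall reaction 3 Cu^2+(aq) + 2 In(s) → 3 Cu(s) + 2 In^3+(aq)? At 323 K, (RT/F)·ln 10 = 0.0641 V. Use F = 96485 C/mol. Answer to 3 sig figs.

−384 kJ/mol

The standard cell potential is +0.34 − (−0.35) = +0.69 V, with n = 6 electrons in the balanced equation.
The reaction quotient is [In^3+(aq)]^2 / [Cu^2+(aq)]^3 = 350; by Nernst, E = +0.69 − (0.0641/6)(2.544) = +0.6628 V.
Then ΔG = −nFE = −6 × 96485 × +0.6628 J/mol = −384 kJ/mol.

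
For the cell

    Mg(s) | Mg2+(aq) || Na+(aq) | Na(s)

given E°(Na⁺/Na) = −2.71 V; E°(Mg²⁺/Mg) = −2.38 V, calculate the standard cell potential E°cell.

−0.33 V

By convention the left-hand electrode in cell notation is the anode (oxidation) and the right-hand electrode is the cathode (reduction).
E°cell = E°(right) − E°(left) = −2.71 − (−2.38) = −0.33 V.
The negative sign shows that, as written, the cell would require an external voltage to drive the reaction.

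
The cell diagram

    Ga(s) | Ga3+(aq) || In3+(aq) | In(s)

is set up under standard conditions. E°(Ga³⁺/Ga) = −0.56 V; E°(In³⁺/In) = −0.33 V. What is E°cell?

By convention the left-hand electrode in cell notation is the anode (oxidation) and the right-hand electrode is the cathode (reduction).
E°cell = E°(right) − E°(left) = −0.33 − (−0.56) = +0.23 V.

+0.23 V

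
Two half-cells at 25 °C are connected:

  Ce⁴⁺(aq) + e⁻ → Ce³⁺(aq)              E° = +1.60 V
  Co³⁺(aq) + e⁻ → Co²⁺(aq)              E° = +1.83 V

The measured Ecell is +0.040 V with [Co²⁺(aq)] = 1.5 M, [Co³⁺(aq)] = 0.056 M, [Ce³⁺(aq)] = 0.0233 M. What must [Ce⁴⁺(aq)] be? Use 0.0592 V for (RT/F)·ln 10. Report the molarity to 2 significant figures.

1.4 M

With Co³⁺/Co²⁺ at the cathode and Ce⁴⁺/Ce³⁺ at the anode, E°cell = +1.83 − (+1.60) = +0.23 V (n = 1).
From the Nernst equation, log Q = n(E° − E)/0.0592 = 1·(+0.23 − (+0.040))/0.0592 = 3.209.
The balanced reaction is Co³⁺(aq) + Ce³⁺(aq) → Co²⁺(aq) + Ce⁴⁺(aq), so Q = ([Co²⁺(aq)]·[Ce⁴⁺(aq)]) / ([Co³⁺(aq)]·[Ce³⁺(aq)]).
Solving for the unknown gives log [Ce⁴⁺(aq)] = 0.148, so [Ce⁴⁺(aq)] ≈ 1.4 M.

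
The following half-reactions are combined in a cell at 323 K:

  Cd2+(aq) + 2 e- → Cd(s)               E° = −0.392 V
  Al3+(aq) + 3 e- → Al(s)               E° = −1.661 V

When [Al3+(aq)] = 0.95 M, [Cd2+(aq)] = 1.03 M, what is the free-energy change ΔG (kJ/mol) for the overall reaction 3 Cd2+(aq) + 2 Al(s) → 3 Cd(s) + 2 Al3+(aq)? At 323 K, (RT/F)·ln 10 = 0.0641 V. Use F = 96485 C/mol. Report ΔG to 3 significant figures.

−735 kJ/mol

The standard cell potential is −0.392 − (−1.661) = +1.269 V, with n = 6 electrons in the balanced equation.
The reaction quotient is [Al3+(aq)]^2 / [Cd2+(aq)]^3 = 0.826; by Nernst, E = +1.269 − (0.0641/6)(−0.083) = +1.2699 V.
Finally ΔG = −nFE = −(6)(96485 C/mol)(+1.2699 V) = −735 kJ/mol.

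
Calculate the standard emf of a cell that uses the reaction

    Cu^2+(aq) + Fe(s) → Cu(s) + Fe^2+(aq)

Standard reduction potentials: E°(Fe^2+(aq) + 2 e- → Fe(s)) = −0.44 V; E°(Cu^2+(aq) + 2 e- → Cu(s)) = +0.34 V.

In the reaction as written, Cu^2+(aq) is reduced (cathode) and Fe^2+(aq) is produced by oxidation at the anode.
E°cell = E°(cathode) − E°(anode) = +0.34 − (−0.44) = +0.78 V.
The positive value indicates the reaction is spontaneous as written.

+0.78 V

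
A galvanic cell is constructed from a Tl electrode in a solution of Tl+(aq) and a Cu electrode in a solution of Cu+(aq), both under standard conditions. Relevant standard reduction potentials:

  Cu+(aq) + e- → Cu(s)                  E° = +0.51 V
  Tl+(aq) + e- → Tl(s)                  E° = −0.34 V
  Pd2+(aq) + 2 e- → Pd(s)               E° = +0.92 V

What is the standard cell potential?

The Cu⁺/Cu couple has the higher E°, so Cu ion is reduced (cathode) and Tl is oxidized (anode).
E°cell = E°(cathode) − E°(anode) = +0.51 − (−0.34) = +0.85 V.

+0.85 V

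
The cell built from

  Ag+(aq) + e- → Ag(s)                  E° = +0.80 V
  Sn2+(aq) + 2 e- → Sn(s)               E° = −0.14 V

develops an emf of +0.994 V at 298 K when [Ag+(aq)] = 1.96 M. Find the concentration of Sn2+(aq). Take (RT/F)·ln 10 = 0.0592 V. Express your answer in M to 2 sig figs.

0.058 M

The Ag⁺/Ag couple has the larger reduction potential, so it is the cathode: E°cell = +0.80 − (−0.14) = +0.94 V and n = 2.
Since E = E° − (0.0592/n)·log Q, log Q = n(E° − E)/0.0592 = −1.824.
Balancing electrons gives 2 Ag+(aq) + Sn(s) → 2 Ag(s) + Sn2+(aq); thus Q = [Sn2+(aq)] / [Ag+(aq)]^2.
Isolating [Sn2+(aq)] in Q = 10^{−1.824} yields log [Sn2+(aq)] = −1.239, i.e. 0.058 M.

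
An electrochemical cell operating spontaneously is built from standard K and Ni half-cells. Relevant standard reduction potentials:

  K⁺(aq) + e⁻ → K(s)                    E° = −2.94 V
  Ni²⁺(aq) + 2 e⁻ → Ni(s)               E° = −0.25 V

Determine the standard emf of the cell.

+2.69 V

The Ni²⁺/Ni couple has the higher E°, so Ni ion is reduced (cathode) and K is oxidized (anode).
E°cell = E°(cathode) − E°(anode) = −0.25 − (−2.94) = +2.69 V.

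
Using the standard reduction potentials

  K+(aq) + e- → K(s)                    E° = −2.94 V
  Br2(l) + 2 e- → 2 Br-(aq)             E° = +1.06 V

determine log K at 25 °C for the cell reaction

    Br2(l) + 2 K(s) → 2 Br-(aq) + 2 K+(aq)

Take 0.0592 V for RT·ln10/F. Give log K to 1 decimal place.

log K = 135.1

The Br₂/Br⁻ couple is reduced (cathode); E°cell = +1.06 − (−2.94) = +4.00 V with n = 2.
At equilibrium E = 0, so log K = nE°cell / 0.0592 = (2)(+4.00) / 0.0592 = 135.1.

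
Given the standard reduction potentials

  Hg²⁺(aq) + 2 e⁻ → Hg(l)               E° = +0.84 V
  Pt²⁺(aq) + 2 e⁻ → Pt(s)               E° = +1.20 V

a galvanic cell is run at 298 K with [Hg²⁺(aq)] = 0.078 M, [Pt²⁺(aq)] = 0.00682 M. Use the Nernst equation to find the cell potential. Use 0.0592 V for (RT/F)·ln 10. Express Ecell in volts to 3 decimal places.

Pt²⁺/Pt is reduced (cathode, E° = +1.20 V) and Hg²⁺/Hg is oxidized (anode).
E°cell = E°cat − E°an = +1.20 − (+0.84) = +0.36 V; n = 2.
Balancing gives Pt²⁺(aq) + Hg(l) → Pt(s) + Hg²⁺(aq); hence Q = [Hg²⁺(aq)] / [Pt²⁺(aq)] = 11.4 (log Q = 1.058).
Applying E = E° − (RT ln10/nF)·log Q gives +0.36 − (0.0592/2)(1.058) = +0.329 V.

+0.329 V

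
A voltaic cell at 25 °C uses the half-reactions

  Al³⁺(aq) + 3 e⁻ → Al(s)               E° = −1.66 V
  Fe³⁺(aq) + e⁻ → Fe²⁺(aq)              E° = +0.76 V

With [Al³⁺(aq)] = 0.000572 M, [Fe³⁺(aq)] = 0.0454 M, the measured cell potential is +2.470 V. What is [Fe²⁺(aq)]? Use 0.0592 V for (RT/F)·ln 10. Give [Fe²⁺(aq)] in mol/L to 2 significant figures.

The Fe³⁺/Fe²⁺ couple has the larger reduction potential, so it is the cathode: E°cell = +0.76 − (−1.66) = +2.42 V and n = 3.
Rearranging E = E° − (0.0592/n)·log Q gives log Q = 3(+2.42 − (+2.470))/0.0592 = −2.534.
Balancing electrons gives 3 Fe³⁺(aq) + Al(s) → 3 Fe²⁺(aq) + Al³⁺(aq); thus Q = ([Fe²⁺(aq)]^3·[Al³⁺(aq)]) / [Fe³⁺(aq)]^3.
Isolating [Fe²⁺(aq)] in Q = 10^{−2.534} yields log [Fe²⁺(aq)] = −1.107, i.e. 0.078 M.

0.078 M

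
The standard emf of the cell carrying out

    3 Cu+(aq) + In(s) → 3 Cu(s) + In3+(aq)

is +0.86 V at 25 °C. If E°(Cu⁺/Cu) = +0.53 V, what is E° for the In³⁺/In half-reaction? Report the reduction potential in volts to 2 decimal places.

In the reaction as written the Cu⁺/Cu couple is reduced (cathode) and In³⁺/In is oxidized (anode), so E°cell = E°(Cu⁺/Cu) − E°(In³⁺/In).
E°(In³⁺/In) = E°(cathode) − E°cell = +0.53 − (+0.86) = −0.33 V.

−0.33 V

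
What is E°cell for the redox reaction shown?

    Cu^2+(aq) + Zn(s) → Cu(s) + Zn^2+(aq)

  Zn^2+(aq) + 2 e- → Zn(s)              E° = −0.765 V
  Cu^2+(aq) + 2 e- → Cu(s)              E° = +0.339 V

Cu^2+(aq) gains electrons, so the Cu²⁺/Cu couple is the cathode; the Zn²⁺/Zn couple is the anode.
E°cell = E°(cathode) − E°(anode) = +0.339 − (−0.765) = +1.104 V.
The positive value indicates the reaction is spontaneous as written.

+1.104 V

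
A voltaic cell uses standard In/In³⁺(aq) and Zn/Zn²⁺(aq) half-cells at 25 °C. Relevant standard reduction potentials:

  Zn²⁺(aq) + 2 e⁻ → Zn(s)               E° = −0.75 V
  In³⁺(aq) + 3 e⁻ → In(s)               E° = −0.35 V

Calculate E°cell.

+0.40 V

Of the two couples in this cell, the one with the more positive reduction potential is reduced at the cathode: here that is In³⁺/In (−0.35 V); Zn²⁺/Zn (−0.75 V) is the anode.
E°cell = E°(cathode) − E°(anode) = −0.35 − (−0.75) = +0.40 V.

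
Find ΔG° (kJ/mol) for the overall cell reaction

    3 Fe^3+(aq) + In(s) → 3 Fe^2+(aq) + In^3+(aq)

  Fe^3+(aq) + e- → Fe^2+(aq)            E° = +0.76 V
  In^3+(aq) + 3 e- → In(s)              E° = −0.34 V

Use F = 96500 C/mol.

In the reaction as written Fe^3+(aq) is reduced, so the Fe³⁺/Fe²⁺ couple is the cathode and In³⁺/In is the anode.
E°cell = +0.76 − (−0.34) = +1.10 V; balancing electrons gives n = 3.
ΔG° = −nFE°cell = −(3)(96500)(+1.10) J/mol = −318 kJ/mol.

−318 kJ/mol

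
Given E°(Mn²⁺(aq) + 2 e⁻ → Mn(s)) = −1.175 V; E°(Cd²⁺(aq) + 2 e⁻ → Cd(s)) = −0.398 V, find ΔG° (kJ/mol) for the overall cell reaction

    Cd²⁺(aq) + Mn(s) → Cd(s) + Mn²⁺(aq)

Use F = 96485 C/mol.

In the reaction as written Cd²⁺(aq) is reduced, so the Cd²⁺/Cd couple is the cathode and Mn²⁺/Mn is the anode.
E°cell = −0.398 − (−1.175) = +0.777 V; balancing electrons gives n = 2.
ΔG° = −nFE°cell = −(2)(96485)(+0.777) J/mol = −150 kJ/mol.

−150 kJ/mol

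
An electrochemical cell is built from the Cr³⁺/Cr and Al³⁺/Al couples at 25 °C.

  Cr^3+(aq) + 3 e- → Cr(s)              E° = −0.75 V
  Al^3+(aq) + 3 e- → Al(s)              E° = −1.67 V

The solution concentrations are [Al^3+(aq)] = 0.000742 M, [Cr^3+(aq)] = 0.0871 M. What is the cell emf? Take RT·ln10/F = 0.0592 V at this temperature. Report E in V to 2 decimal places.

Since E°(Cr³⁺/Cr) > E°(Al³⁺/Al), Cr³⁺/Cr serves as the cathode.
The standard potential is −0.75 − (−1.67) = +0.92 V and the balanced reaction transfers n = 3 electrons.
Balancing gives Cr^3+(aq) + Al(s) → Cr(s) + Al^3+(aq); hence Q = [Al^3+(aq)] / [Cr^3+(aq)] = 0.00852 (log Q = −2.070).
E = E° − (0.0592/n)·log Q = +0.92 − (0.0592/3)(−2.070) = +0.96 V.

+0.96 V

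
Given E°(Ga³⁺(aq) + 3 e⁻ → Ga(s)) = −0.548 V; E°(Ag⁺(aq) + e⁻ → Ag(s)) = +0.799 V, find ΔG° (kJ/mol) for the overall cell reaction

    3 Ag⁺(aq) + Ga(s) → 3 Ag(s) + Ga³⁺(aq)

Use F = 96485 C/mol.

−390 kJ/mol

In the reaction as written Ag⁺(aq) is reduced, so the Ag⁺/Ag couple is the cathode and Ga³⁺/Ga is the anode.
E°cell = +0.799 − (−0.548) = +1.347 V; balancing electrons gives n = 3.
ΔG° = −nFE°cell = −(3)(96485)(+1.347) J/mol = −390 kJ/mol.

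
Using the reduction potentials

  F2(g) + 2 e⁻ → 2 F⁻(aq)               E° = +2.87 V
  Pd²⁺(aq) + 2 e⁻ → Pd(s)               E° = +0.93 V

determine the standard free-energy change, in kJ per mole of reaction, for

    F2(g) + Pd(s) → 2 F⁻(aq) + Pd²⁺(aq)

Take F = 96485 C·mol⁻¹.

In the reaction as written F2(g) is reduced, so the F₂/F⁻ couple is the cathode and Pd²⁺/Pd is the anode.
E°cell = +2.87 − (+0.93) = +1.94 V; balancing electrons gives n = 2.
ΔG° = −nFE°cell = −(2)(96485)(+1.94) J/mol = −374 kJ/mol.

−374 kJ/mol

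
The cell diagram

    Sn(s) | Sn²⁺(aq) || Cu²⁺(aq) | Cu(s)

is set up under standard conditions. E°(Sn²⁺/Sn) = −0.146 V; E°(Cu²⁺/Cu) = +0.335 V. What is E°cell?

By convention the left-hand electrode in cell notation is the anode (oxidation) and the right-hand electrode is the cathode (reduction).
E°cell = E°(right) − E°(left) = +0.335 − (−0.146) = +0.481 V.

+0.481 V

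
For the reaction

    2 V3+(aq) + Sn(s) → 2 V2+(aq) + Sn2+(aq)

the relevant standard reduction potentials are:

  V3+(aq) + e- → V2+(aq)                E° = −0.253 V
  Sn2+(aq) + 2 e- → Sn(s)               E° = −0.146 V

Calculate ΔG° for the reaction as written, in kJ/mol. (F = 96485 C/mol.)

+20.6 kJ/mol

In the reaction as written V3+(aq) is reduced, so the V³⁺/V²⁺ couple is the cathode and Sn²⁺/Sn is the anode.
E°cell = −0.253 − (−0.146) = −0.107 V; balancing electrons gives n = 2.
ΔG° = −nFE°cell = −(2)(96485)(−0.107) J/mol = +20.6 kJ/mol.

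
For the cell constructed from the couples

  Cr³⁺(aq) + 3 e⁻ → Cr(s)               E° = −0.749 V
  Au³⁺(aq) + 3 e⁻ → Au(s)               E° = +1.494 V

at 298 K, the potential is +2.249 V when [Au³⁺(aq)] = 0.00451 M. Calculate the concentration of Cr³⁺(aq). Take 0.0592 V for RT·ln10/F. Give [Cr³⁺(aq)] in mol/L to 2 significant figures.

Au³⁺/Au is the cathode (higher E°); E°cell = +1.494 − (−0.749) = +2.243 V with n = 3.
Rearranging E = E° − (0.0592/n)·log Q gives log Q = 3(+2.243 − (+2.249))/0.0592 = −0.304.
For Au³⁺(aq) + Cr(s) → Au(s) + Cr³⁺(aq), the reaction quotient is Q = [Cr³⁺(aq)] / [Au³⁺(aq)].
Solving for the unknown gives log [Cr³⁺(aq)] = −2.650, so [Cr³⁺(aq)] ≈ 0.0022 M.

0.0022 M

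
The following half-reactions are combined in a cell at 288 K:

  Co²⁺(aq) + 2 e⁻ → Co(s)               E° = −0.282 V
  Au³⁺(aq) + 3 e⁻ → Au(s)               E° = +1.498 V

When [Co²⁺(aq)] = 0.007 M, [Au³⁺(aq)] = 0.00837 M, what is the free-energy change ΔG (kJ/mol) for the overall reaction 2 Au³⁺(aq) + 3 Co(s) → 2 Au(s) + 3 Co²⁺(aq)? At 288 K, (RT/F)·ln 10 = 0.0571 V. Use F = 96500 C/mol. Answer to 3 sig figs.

−1040 kJ/mol

E°cell = +1.498 − (−0.282) = +1.780 V; the balanced reaction transfers n = 6 electrons.
Here Q = [Co²⁺(aq)]^3 / [Au³⁺(aq)]^2 = 0.0049 (log Q = −2.310), giving E = +1.780 − (0.0571/6)·(−2.310) = +1.8020 V.
ΔG = −nFE = −(6)(96500)(+1.8020) J/mol = −1040 kJ/mol.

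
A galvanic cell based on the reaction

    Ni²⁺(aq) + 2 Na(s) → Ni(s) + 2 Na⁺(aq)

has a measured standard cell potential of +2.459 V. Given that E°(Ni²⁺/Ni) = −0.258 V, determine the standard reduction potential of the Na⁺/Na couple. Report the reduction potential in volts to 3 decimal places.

In the reaction as written the Ni²⁺/Ni couple is reduced (cathode) and Na⁺/Na is oxidized (anode), so E°cell = E°(Ni²⁺/Ni) − E°(Na⁺/Na).
E°(Na⁺/Na) = E°(cathode) − E°cell = −0.258 − (+2.459) = −2.717 V.

−2.717 V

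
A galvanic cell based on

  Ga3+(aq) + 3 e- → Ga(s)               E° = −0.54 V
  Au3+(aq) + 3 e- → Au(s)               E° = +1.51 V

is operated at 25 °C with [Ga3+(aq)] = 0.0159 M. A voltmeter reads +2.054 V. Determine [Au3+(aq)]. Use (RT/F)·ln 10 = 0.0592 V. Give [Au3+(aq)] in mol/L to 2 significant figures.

0.025 M

With Au³⁺/Au at the cathode and Ga³⁺/Ga at the anode, E°cell = +1.51 − (−0.54) = +2.05 V (n = 3).
Rearranging E = E° − (0.0592/n)·log Q gives log Q = 3(+2.05 − (+2.054))/0.0592 = −0.203.
The balanced reaction is Au3+(aq) + Ga(s) → Au(s) + Ga3+(aq), so Q = [Ga3+(aq)] / [Au3+(aq)].
Solving for the unknown gives log [Au3+(aq)] = −1.596, so [Au3+(aq)] ≈ 0.025 M.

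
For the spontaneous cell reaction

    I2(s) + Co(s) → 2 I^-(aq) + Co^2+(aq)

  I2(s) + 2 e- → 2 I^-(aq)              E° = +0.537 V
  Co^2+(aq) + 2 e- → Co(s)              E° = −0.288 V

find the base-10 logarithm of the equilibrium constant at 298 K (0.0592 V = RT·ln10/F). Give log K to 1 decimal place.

The I₂/I⁻ couple is reduced (cathode); E°cell = +0.537 − (−0.288) = +0.825 V with n = 2.
At equilibrium E = 0, so log K = nE°cell / 0.0592 = (2)(+0.825) / 0.0592 = 27.9.

log K = 27.9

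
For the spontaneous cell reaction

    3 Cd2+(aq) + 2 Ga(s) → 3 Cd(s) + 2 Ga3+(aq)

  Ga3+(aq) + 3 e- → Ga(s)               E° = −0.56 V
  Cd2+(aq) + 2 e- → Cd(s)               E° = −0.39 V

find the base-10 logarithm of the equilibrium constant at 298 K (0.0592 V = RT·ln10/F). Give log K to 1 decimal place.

log K = 17.2

The Cd²⁺/Cd couple is reduced (cathode); E°cell = −0.39 − (−0.56) = +0.17 V with n = 6.
At equilibrium E = 0, so log K = nE°cell / 0.0592 = (6)(+0.17) / 0.0592 = 17.2.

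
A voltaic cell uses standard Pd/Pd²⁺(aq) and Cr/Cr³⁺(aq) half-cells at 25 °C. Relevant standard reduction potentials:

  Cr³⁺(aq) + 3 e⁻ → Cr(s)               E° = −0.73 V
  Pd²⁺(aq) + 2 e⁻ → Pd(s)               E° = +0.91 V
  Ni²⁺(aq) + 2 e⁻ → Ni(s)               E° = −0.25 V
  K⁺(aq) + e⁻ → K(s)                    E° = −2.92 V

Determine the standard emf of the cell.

+1.64 V

Of the two couples in this cell, the one with the more positive reduction potential is reduced at the cathode: here that is Pd²⁺/Pd (+0.91 V); Cr³⁺/Cr (−0.73 V) is the anode.
E°cell = E°(cathode) − E°(anode) = +0.91 − (−0.73) = +1.64 V.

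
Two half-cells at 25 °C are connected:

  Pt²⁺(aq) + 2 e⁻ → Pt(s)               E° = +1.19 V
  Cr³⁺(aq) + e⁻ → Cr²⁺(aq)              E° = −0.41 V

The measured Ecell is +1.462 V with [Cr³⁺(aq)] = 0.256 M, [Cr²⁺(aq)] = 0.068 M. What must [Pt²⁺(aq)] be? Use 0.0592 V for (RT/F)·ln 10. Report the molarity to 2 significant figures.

Pt²⁺/Pt is the cathode (higher E°); E°cell = +1.19 − (−0.41) = +1.60 V with n = 2.
From the Nernst equation, log Q = n(E° − E)/0.0592 = 2·(+1.60 − (+1.462))/0.0592 = 4.662.
Balancing electrons gives Pt²⁺(aq) + 2 Cr²⁺(aq) → Pt(s) + 2 Cr³⁺(aq); thus Q = [Cr³⁺(aq)]^2 / ([Pt²⁺(aq)]·[Cr²⁺(aq)]^2).
Solving for the unknown gives log [Pt²⁺(aq)] = −3.511, so [Pt²⁺(aq)] ≈ 0.00031 M.

0.00031 M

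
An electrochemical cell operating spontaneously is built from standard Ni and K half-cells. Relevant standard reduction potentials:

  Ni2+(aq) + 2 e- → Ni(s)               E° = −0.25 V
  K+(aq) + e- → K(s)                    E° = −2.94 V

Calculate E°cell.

Of the two couples in this cell, the one with the more positive reduction potential is reduced at the cathode: here that is Ni²⁺/Ni (−0.25 V); K⁺/K (−2.94 V) is the anode.
E°cell = E°(cathode) − E°(anode) = −0.25 − (−2.94) = +2.69 V.

+2.69 V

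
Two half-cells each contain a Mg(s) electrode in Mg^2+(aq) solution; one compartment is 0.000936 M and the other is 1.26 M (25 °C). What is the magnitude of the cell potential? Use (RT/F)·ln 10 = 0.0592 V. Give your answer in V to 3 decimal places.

0.093 V

For a concentration cell E°cell = 0, since both electrodes use the same couple.
The compartment with the higher Mg^2+(aq) concentration (1.26 M) acts as the cathode; ions are reduced there and produced at the dilute (0.000936 M) anode.
With n = 2, Ecell = −(0.0592/2)·log([dilute]/[conc]) = −(0.0592/2)·log(0.000936/1.26) = +0.093 V.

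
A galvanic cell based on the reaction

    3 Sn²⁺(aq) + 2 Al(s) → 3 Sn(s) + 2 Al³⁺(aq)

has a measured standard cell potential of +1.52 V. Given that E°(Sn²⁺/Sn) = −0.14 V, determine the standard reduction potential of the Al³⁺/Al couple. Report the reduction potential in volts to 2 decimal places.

−1.66 V

In the reaction as written the Sn²⁺/Sn couple is reduced (cathode) and Al³⁺/Al is oxidized (anode), so E°cell = E°(Sn²⁺/Sn) − E°(Al³⁺/Al).
E°(Al³⁺/Al) = E°(cathode) − E°cell = −0.14 − (+1.52) = −1.66 V.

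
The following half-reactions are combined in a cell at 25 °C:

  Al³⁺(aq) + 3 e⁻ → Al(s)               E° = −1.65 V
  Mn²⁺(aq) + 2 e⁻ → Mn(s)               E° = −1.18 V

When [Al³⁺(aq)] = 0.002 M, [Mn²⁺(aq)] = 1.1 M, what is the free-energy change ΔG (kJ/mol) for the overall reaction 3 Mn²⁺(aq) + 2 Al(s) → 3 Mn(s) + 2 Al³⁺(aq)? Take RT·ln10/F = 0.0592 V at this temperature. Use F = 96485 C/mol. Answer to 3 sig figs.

The standard cell potential is −1.18 − (−1.65) = +0.47 V, with n = 6 electrons in the balanced equation.
Q = [Al³⁺(aq)]^2 / [Mn²⁺(aq)]^3 = 3.01×10^−6, so log Q = −5.522 and E = +0.47 − (0.0592/6)(−5.522) = +0.5245 V.
Finally ΔG = −nFE = −(6)(96485 C/mol)(+0.5245 V) = −304 kJ/mol.

−304 kJ/mol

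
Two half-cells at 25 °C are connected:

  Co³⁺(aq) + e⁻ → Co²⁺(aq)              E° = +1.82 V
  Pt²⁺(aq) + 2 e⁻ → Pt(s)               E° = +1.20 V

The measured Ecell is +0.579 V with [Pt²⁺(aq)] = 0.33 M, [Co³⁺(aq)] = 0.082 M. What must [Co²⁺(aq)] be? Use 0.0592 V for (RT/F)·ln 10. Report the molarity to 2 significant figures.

0.70 M

With Co³⁺/Co²⁺ at the cathode and Pt²⁺/Pt at the anode, E°cell = +1.82 − (+1.20) = +0.62 V (n = 2).
Since E = E° − (0.0592/n)·log Q, log Q = n(E° − E)/0.0592 = 1.385.
Balancing electrons gives 2 Co³⁺(aq) + Pt(s) → 2 Co²⁺(aq) + Pt²⁺(aq); thus Q = ([Co²⁺(aq)]^2·[Pt²⁺(aq)]) / [Co³⁺(aq)]^2.
Substituting the known concentrations and solving, log [Co²⁺(aq)] = −0.153 and [Co²⁺(aq)] = 0.70 M.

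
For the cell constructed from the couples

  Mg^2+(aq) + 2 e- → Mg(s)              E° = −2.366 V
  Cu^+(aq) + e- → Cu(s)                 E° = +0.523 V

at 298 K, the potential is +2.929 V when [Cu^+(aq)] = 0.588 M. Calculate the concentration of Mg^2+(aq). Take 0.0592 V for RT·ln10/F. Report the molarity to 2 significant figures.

0.015 M

The Cu⁺/Cu couple has the larger reduction potential, so it is the cathode: E°cell = +0.523 − (−2.366) = +2.889 V and n = 2.
From the Nernst equation, log Q = n(E° − E)/0.0592 = 2·(+2.889 − (+2.929))/0.0592 = −1.351.
For 2 Cu^+(aq) + Mg(s) → 2 Cu(s) + Mg^2+(aq), the reaction quotient is Q = [Mg^2+(aq)] / [Cu^+(aq)]^2.
Substituting the known concentrations and solving, log [Mg^2+(aq)] = −1.812 and [Mg^2+(aq)] = 0.015 M.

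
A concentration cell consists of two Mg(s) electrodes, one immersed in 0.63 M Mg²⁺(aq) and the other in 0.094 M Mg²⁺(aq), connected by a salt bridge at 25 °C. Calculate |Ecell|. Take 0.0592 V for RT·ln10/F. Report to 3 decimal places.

0.024 V

For a concentration cell E°cell = 0, since both electrodes use the same couple.
The compartment with the higher Mg²⁺(aq) concentration (0.63 M) acts as the cathode; ions are reduced there and produced at the dilute (0.094 M) anode.
With n = 2, Ecell = −(0.0592/2)·log([dilute]/[conc]) = −(0.0592/2)·log(0.094/0.63) = +0.024 V.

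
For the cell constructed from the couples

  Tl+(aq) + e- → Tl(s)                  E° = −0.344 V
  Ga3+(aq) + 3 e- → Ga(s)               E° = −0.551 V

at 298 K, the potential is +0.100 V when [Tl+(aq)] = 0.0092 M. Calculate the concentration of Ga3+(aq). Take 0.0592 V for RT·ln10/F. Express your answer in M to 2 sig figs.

The Tl⁺/Tl couple has the larger reduction potential, so it is the cathode: E°cell = −0.344 − (−0.551) = +0.207 V and n = 3.
Since E = E° − (0.0592/n)·log Q, log Q = n(E° − E)/0.0592 = 5.422.
The balanced reaction is 3 Tl+(aq) + Ga(s) → 3 Tl(s) + Ga3+(aq), so Q = [Ga3+(aq)] / [Tl+(aq)]^3.
Solving for the unknown gives log [Ga3+(aq)] = −0.687, so [Ga3+(aq)] ≈ 0.21 M.

0.21 M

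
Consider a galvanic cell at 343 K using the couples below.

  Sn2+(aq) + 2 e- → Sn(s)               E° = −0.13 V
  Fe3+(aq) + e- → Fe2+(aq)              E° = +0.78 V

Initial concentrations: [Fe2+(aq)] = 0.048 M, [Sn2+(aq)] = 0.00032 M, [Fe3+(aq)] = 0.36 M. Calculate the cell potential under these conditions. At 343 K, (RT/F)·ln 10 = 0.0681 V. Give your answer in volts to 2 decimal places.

+1.09 V

Fe³⁺/Fe²⁺ is reduced (cathode, E° = +0.78 V) and Sn²⁺/Sn is oxidized (anode).
E°cell = +0.78 − (−0.13) = +0.91 V, with n = 2 electrons transferred.
Balancing gives 2 Fe3+(aq) + Sn(s) → 2 Fe2+(aq) + Sn2+(aq); hence Q = ([Fe2+(aq)]^2·[Sn2+(aq)]) / [Fe3+(aq)]^2 = 5.69×10^−6 (log Q = −5.245).
By the Nernst equation, E = +0.91 − (0.0681/2)·(−5.245) = +1.09 V.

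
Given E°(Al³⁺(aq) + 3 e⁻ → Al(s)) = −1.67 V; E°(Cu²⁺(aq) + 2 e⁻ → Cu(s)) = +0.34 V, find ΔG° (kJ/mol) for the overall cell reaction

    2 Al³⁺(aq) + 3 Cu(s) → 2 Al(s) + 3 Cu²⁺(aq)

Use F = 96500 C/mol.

In the reaction as written Al³⁺(aq) is reduced, so the Al³⁺/Al couple is the cathode and Cu²⁺/Cu is the anode.
E°cell = −1.67 − (+0.34) = −2.01 V; balancing electrons gives n = 6.
ΔG° = −nFE°cell = −(6)(96500)(−2.01) J/mol = +1164 kJ/mol.

+1164 kJ/mol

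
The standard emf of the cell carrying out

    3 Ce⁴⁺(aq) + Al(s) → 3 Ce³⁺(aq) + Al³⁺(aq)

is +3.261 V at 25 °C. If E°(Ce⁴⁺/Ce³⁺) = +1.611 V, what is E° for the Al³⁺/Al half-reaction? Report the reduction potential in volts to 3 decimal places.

−1.650 V

In the reaction as written the Ce⁴⁺/Ce³⁺ couple is reduced (cathode) and Al³⁺/Al is oxidized (anode), so E°cell = E°(Ce⁴⁺/Ce³⁺) − E°(Al³⁺/Al).
E°(Al³⁺/Al) = E°(cathode) − E°cell = +1.611 − (+3.261) = −1.650 V.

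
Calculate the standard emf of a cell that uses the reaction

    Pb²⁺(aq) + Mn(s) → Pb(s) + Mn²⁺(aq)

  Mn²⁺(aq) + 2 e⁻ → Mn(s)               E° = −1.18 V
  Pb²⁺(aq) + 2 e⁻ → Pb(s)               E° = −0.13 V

+1.05 V

In the reaction as written, Pb²⁺(aq) is reduced (cathode) and Mn²⁺(aq) is produced by oxidation at the anode.
E°cell = E°(cathode) − E°(anode) = −0.13 − (−1.18) = +1.05 V.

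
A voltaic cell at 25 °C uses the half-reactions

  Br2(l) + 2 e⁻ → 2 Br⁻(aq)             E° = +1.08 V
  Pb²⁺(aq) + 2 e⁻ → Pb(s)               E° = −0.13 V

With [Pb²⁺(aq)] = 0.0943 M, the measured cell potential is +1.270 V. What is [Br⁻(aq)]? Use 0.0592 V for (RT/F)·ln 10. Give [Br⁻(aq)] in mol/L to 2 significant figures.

0.32 M

With Br₂/Br⁻ at the cathode and Pb²⁺/Pb at the anode, E°cell = +1.08 − (−0.13) = +1.21 V (n = 2).
From the Nernst equation, log Q = n(E° − E)/0.0592 = 2·(+1.21 − (+1.270))/0.0592 = −2.027.
For Br2(l) + Pb(s) → 2 Br⁻(aq) + Pb²⁺(aq), the reaction quotient is Q = [Br⁻(aq)]^2·[Pb²⁺(aq)].
Solving for the unknown gives log [Br⁻(aq)] = −0.501, so [Br⁻(aq)] ≈ 0.32 M.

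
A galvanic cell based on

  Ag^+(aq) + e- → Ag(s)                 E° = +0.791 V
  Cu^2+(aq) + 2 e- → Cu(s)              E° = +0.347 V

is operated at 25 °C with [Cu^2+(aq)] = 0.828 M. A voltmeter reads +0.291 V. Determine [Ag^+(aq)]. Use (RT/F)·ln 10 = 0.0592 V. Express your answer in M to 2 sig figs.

Ag⁺/Ag is the cathode (higher E°); E°cell = +0.791 − (+0.347) = +0.444 V with n = 2.
Since E = E° − (0.0592/n)·log Q, log Q = n(E° − E)/0.0592 = 5.169.
Balancing electrons gives 2 Ag^+(aq) + Cu(s) → 2 Ag(s) + Cu^2+(aq); thus Q = [Cu^2+(aq)] / [Ag^+(aq)]^2.
Substituting the known concentrations and solving, log [Ag^+(aq)] = −2.625 and [Ag^+(aq)] = 0.0024 M.

0.0024 M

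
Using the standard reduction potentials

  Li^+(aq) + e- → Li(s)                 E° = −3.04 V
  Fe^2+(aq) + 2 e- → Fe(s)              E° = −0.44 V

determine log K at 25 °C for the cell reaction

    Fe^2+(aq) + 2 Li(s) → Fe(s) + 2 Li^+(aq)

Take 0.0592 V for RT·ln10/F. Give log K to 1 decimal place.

log K = 87.8

The Fe²⁺/Fe couple is reduced (cathode); E°cell = −0.44 − (−3.04) = +2.60 V with n = 2.
At equilibrium E = 0, so log K = nE°cell / 0.0592 = (2)(+2.60) / 0.0592 = 87.8.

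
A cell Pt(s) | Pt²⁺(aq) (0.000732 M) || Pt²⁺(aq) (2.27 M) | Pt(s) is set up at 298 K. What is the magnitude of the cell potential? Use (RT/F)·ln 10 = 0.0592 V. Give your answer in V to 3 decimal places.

For a concentration cell E°cell = 0, since both electrodes use the same couple.
The compartment with the higher Pt²⁺(aq) concentration (2.27 M) acts as the cathode; ions are reduced there and produced at the dilute (0.000732 M) anode.
With n = 2, Ecell = −(0.0592/2)·log([dilute]/[conc]) = −(0.0592/2)·log(0.000732/2.27) = +0.103 V.

0.103 V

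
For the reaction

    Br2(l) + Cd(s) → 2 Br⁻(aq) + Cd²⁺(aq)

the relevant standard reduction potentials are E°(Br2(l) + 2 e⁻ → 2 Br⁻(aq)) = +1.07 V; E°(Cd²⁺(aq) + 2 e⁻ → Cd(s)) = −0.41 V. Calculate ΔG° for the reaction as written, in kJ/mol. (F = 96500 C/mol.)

−286 kJ/mol

In the reaction as written Br2(l) is reduced, so the Br₂/Br⁻ couple is the cathode and Cd²⁺/Cd is the anode.
E°cell = +1.07 − (−0.41) = +1.48 V; balancing electrons gives n = 2.
ΔG° = −nFE°cell = −(2)(96500)(+1.48) J/mol = −286 kJ/mol.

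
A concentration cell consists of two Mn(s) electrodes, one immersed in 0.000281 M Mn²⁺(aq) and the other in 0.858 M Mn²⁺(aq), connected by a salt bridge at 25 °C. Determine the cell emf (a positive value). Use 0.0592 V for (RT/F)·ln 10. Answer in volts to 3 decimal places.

For a concentration cell E°cell = 0, since both electrodes use the same couple.
The compartment with the higher Mn²⁺(aq) concentration (0.858 M) acts as the cathode; ions are reduced there and produced at the dilute (0.000281 M) anode.
With n = 2, Ecell = −(0.0592/2)·log([dilute]/[conc]) = −(0.0592/2)·log(0.000281/0.858) = +0.103 V.

0.103 V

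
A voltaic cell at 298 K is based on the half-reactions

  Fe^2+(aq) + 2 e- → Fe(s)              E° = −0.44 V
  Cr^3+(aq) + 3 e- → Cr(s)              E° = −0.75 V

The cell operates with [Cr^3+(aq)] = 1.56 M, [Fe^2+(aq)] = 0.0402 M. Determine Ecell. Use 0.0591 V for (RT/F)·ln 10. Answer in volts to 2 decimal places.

+0.26 V

Since E°(Fe²⁺/Fe) > E°(Cr³⁺/Cr), Fe²⁺/Fe serves as the cathode.
E°cell = E°cat − E°an = −0.44 − (−0.75) = +0.31 V; n = 6.
For the overall reaction 3 Fe^2+(aq) + 2 Cr(s) → 3 Fe(s) + 2 Cr^3+(aq), Q = [Cr^3+(aq)]^2 / [Fe^2+(aq)]^3 = 3.75×10^4, giving log Q = 4.574.
Applying E = E° − (RT ln10/nF)·log Q gives +0.31 − (0.0591/6)(4.574) = +0.26 V.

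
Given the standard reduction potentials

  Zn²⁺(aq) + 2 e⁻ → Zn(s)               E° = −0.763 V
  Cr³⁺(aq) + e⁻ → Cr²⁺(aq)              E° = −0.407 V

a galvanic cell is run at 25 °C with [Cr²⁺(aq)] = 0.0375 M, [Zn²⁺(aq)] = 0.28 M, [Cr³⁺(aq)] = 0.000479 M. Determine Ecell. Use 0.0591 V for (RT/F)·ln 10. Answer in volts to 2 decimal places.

+0.26 V

The Cr³⁺/Cr²⁺ couple has the more positive E°, so it is the cathode; Zn²⁺/Zn is the anode.
E°cell = E°cat − E°an = −0.407 − (−0.763) = +0.356 V; n = 2.
The balanced reaction is 2 Cr³⁺(aq) + Zn(s) → 2 Cr²⁺(aq) + Zn²⁺(aq), so Q = ([Cr²⁺(aq)]^2·[Zn²⁺(aq)]) / [Cr³⁺(aq)]^2 = 1.72×10^3 and log Q = 3.235.
E = E° − (0.0591/n)·log Q = +0.356 − (0.0591/2)(3.235) = +0.26 V.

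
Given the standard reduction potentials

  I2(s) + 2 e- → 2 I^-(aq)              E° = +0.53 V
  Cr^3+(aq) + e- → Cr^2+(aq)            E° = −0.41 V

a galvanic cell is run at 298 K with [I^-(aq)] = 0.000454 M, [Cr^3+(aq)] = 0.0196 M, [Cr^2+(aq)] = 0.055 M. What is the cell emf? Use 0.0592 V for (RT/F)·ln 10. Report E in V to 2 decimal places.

The I₂/I⁻ couple has the more positive E°, so it is the cathode; Cr³⁺/Cr²⁺ is the anode.
E°cell = +0.53 − (−0.41) = +0.94 V, with n = 2 electrons transferred.
For the overall reaction I2(s) + 2 Cr^2+(aq) → 2 I^-(aq) + 2 Cr^3+(aq), Q = ([I^-(aq)]^2·[Cr^3+(aq)]^2) / [Cr^2+(aq)]^2 = 2.62×10^−8, giving log Q = −7.582.
E = E° − (0.0592/n)·log Q = +0.94 − (0.0592/2)(−7.582) = +1.16 V.

+1.16 V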